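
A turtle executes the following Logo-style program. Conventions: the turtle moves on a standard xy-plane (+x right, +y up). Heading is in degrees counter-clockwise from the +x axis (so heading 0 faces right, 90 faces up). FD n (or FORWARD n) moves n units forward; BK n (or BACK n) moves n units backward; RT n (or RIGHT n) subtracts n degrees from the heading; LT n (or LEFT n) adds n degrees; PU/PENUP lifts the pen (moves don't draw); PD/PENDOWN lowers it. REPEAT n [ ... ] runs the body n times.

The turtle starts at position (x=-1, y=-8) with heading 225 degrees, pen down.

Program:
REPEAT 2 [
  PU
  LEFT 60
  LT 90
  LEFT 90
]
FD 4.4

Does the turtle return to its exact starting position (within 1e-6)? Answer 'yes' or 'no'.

Executing turtle program step by step:
Start: pos=(-1,-8), heading=225, pen down
REPEAT 2 [
  -- iteration 1/2 --
  PU: pen up
  LT 60: heading 225 -> 285
  LT 90: heading 285 -> 15
  LT 90: heading 15 -> 105
  -- iteration 2/2 --
  PU: pen up
  LT 60: heading 105 -> 165
  LT 90: heading 165 -> 255
  LT 90: heading 255 -> 345
]
FD 4.4: (-1,-8) -> (3.25,-9.139) [heading=345, move]
Final: pos=(3.25,-9.139), heading=345, 0 segment(s) drawn

Start position: (-1, -8)
Final position: (3.25, -9.139)
Distance = 4.4; >= 1e-6 -> NOT closed

Answer: no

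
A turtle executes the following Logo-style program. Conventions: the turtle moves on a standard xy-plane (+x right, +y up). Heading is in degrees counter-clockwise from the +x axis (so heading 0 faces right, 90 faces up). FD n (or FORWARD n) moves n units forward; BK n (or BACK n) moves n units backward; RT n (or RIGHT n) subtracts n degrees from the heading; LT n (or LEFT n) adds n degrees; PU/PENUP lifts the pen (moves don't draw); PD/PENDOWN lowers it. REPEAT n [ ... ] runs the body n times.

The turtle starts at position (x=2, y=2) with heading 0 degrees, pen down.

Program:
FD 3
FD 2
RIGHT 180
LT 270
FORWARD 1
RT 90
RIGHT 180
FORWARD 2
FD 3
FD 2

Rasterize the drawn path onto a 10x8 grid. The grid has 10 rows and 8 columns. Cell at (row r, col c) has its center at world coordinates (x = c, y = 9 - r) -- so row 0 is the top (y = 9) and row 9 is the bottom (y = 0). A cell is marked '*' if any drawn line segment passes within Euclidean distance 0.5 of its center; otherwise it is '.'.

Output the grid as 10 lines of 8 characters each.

Segment 0: (2,2) -> (5,2)
Segment 1: (5,2) -> (7,2)
Segment 2: (7,2) -> (7,3)
Segment 3: (7,3) -> (5,3)
Segment 4: (5,3) -> (2,3)
Segment 5: (2,3) -> (0,3)

Answer: ........
........
........
........
........
........
********
..******
........
........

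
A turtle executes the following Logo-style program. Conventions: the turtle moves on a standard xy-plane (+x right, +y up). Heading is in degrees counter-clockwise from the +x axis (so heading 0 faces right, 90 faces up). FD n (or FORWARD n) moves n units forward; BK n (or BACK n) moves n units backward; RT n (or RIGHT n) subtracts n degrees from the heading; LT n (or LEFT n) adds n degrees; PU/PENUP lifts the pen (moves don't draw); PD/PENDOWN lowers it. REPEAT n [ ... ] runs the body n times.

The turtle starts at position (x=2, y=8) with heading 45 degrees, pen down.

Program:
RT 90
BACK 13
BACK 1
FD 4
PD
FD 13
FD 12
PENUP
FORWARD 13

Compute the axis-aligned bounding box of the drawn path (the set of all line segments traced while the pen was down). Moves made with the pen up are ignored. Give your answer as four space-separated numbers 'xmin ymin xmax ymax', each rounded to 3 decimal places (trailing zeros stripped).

Executing turtle program step by step:
Start: pos=(2,8), heading=45, pen down
RT 90: heading 45 -> 315
BK 13: (2,8) -> (-7.192,17.192) [heading=315, draw]
BK 1: (-7.192,17.192) -> (-7.899,17.899) [heading=315, draw]
FD 4: (-7.899,17.899) -> (-5.071,15.071) [heading=315, draw]
PD: pen down
FD 13: (-5.071,15.071) -> (4.121,5.879) [heading=315, draw]
FD 12: (4.121,5.879) -> (12.607,-2.607) [heading=315, draw]
PU: pen up
FD 13: (12.607,-2.607) -> (21.799,-11.799) [heading=315, move]
Final: pos=(21.799,-11.799), heading=315, 5 segment(s) drawn

Segment endpoints: x in {-7.899, -7.192, -5.071, 2, 4.121, 12.607}, y in {-2.607, 5.879, 8, 15.071, 17.192, 17.899}
xmin=-7.899, ymin=-2.607, xmax=12.607, ymax=17.899

Answer: -7.899 -2.607 12.607 17.899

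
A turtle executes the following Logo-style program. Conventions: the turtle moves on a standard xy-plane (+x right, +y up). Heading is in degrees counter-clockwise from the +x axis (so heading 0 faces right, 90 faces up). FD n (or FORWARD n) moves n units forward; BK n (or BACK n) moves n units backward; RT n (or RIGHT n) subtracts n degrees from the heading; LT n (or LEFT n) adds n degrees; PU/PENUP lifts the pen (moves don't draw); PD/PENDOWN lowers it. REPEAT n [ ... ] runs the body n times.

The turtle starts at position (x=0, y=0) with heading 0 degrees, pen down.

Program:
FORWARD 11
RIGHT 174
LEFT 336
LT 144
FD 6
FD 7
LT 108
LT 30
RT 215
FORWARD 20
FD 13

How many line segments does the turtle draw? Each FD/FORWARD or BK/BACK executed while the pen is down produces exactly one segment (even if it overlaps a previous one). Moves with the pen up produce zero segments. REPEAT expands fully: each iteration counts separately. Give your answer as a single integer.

Executing turtle program step by step:
Start: pos=(0,0), heading=0, pen down
FD 11: (0,0) -> (11,0) [heading=0, draw]
RT 174: heading 0 -> 186
LT 336: heading 186 -> 162
LT 144: heading 162 -> 306
FD 6: (11,0) -> (14.527,-4.854) [heading=306, draw]
FD 7: (14.527,-4.854) -> (18.641,-10.517) [heading=306, draw]
LT 108: heading 306 -> 54
LT 30: heading 54 -> 84
RT 215: heading 84 -> 229
FD 20: (18.641,-10.517) -> (5.52,-25.611) [heading=229, draw]
FD 13: (5.52,-25.611) -> (-3.009,-35.423) [heading=229, draw]
Final: pos=(-3.009,-35.423), heading=229, 5 segment(s) drawn
Segments drawn: 5

Answer: 5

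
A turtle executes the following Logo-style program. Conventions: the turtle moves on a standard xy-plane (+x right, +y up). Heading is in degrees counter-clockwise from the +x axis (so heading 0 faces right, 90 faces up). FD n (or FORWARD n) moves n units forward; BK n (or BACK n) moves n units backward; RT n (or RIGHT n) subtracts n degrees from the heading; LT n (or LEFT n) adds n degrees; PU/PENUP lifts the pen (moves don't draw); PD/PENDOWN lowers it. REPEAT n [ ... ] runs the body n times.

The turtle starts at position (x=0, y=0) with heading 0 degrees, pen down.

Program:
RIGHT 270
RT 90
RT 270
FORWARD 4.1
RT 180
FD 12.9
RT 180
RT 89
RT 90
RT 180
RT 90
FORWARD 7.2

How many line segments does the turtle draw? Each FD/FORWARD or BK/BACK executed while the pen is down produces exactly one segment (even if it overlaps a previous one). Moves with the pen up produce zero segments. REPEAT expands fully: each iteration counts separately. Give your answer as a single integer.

Executing turtle program step by step:
Start: pos=(0,0), heading=0, pen down
RT 270: heading 0 -> 90
RT 90: heading 90 -> 0
RT 270: heading 0 -> 90
FD 4.1: (0,0) -> (0,4.1) [heading=90, draw]
RT 180: heading 90 -> 270
FD 12.9: (0,4.1) -> (0,-8.8) [heading=270, draw]
RT 180: heading 270 -> 90
RT 89: heading 90 -> 1
RT 90: heading 1 -> 271
RT 180: heading 271 -> 91
RT 90: heading 91 -> 1
FD 7.2: (0,-8.8) -> (7.199,-8.674) [heading=1, draw]
Final: pos=(7.199,-8.674), heading=1, 3 segment(s) drawn
Segments drawn: 3

Answer: 3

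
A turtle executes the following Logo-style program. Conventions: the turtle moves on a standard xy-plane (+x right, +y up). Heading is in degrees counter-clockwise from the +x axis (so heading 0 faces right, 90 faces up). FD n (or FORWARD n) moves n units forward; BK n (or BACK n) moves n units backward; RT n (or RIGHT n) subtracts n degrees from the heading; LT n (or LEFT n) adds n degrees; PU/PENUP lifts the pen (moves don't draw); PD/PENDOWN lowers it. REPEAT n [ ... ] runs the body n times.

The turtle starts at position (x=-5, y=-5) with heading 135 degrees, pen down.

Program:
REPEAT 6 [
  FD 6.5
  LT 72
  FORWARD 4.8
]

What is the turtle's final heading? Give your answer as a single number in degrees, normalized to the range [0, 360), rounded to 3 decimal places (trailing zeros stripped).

Answer: 207

Derivation:
Executing turtle program step by step:
Start: pos=(-5,-5), heading=135, pen down
REPEAT 6 [
  -- iteration 1/6 --
  FD 6.5: (-5,-5) -> (-9.596,-0.404) [heading=135, draw]
  LT 72: heading 135 -> 207
  FD 4.8: (-9.596,-0.404) -> (-13.873,-2.583) [heading=207, draw]
  -- iteration 2/6 --
  FD 6.5: (-13.873,-2.583) -> (-19.665,-5.534) [heading=207, draw]
  LT 72: heading 207 -> 279
  FD 4.8: (-19.665,-5.534) -> (-18.914,-10.275) [heading=279, draw]
  -- iteration 3/6 --
  FD 6.5: (-18.914,-10.275) -> (-17.897,-16.695) [heading=279, draw]
  LT 72: heading 279 -> 351
  FD 4.8: (-17.897,-16.695) -> (-13.156,-17.446) [heading=351, draw]
  -- iteration 4/6 --
  FD 6.5: (-13.156,-17.446) -> (-6.736,-18.462) [heading=351, draw]
  LT 72: heading 351 -> 63
  FD 4.8: (-6.736,-18.462) -> (-4.557,-14.186) [heading=63, draw]
  -- iteration 5/6 --
  FD 6.5: (-4.557,-14.186) -> (-1.606,-8.394) [heading=63, draw]
  LT 72: heading 63 -> 135
  FD 4.8: (-1.606,-8.394) -> (-5,-5) [heading=135, draw]
  -- iteration 6/6 --
  FD 6.5: (-5,-5) -> (-9.596,-0.404) [heading=135, draw]
  LT 72: heading 135 -> 207
  FD 4.8: (-9.596,-0.404) -> (-13.873,-2.583) [heading=207, draw]
]
Final: pos=(-13.873,-2.583), heading=207, 12 segment(s) drawn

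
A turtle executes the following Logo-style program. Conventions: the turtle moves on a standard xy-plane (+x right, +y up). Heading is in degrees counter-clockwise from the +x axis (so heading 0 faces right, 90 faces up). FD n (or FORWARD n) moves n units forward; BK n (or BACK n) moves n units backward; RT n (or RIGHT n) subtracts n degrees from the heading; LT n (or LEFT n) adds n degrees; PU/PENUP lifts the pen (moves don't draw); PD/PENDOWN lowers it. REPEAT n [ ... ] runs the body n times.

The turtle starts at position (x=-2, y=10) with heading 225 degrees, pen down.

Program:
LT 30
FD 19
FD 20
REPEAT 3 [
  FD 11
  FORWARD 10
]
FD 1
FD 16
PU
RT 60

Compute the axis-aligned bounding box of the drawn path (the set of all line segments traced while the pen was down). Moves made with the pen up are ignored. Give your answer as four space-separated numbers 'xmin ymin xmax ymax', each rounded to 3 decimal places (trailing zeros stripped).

Answer: -32.799 -104.945 -2 10

Derivation:
Executing turtle program step by step:
Start: pos=(-2,10), heading=225, pen down
LT 30: heading 225 -> 255
FD 19: (-2,10) -> (-6.918,-8.353) [heading=255, draw]
FD 20: (-6.918,-8.353) -> (-12.094,-27.671) [heading=255, draw]
REPEAT 3 [
  -- iteration 1/3 --
  FD 11: (-12.094,-27.671) -> (-14.941,-38.296) [heading=255, draw]
  FD 10: (-14.941,-38.296) -> (-17.529,-47.956) [heading=255, draw]
  -- iteration 2/3 --
  FD 11: (-17.529,-47.956) -> (-20.376,-58.581) [heading=255, draw]
  FD 10: (-20.376,-58.581) -> (-22.964,-68.24) [heading=255, draw]
  -- iteration 3/3 --
  FD 11: (-22.964,-68.24) -> (-25.811,-78.865) [heading=255, draw]
  FD 10: (-25.811,-78.865) -> (-28.4,-88.524) [heading=255, draw]
]
FD 1: (-28.4,-88.524) -> (-28.658,-89.49) [heading=255, draw]
FD 16: (-28.658,-89.49) -> (-32.799,-104.945) [heading=255, draw]
PU: pen up
RT 60: heading 255 -> 195
Final: pos=(-32.799,-104.945), heading=195, 10 segment(s) drawn

Segment endpoints: x in {-32.799, -28.658, -28.4, -25.811, -22.964, -20.376, -17.529, -14.941, -12.094, -6.918, -2}, y in {-104.945, -89.49, -88.524, -78.865, -68.24, -58.581, -47.956, -38.296, -27.671, -8.353, 10}
xmin=-32.799, ymin=-104.945, xmax=-2, ymax=10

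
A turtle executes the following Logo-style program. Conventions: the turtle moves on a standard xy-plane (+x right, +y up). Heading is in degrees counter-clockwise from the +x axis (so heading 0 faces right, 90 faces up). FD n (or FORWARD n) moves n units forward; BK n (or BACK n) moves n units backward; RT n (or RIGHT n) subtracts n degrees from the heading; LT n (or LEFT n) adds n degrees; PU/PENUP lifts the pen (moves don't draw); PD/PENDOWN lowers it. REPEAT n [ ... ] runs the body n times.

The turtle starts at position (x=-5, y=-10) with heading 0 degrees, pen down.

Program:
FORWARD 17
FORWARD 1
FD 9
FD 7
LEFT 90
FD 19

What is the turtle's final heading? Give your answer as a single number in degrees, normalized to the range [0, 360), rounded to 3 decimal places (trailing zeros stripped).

Executing turtle program step by step:
Start: pos=(-5,-10), heading=0, pen down
FD 17: (-5,-10) -> (12,-10) [heading=0, draw]
FD 1: (12,-10) -> (13,-10) [heading=0, draw]
FD 9: (13,-10) -> (22,-10) [heading=0, draw]
FD 7: (22,-10) -> (29,-10) [heading=0, draw]
LT 90: heading 0 -> 90
FD 19: (29,-10) -> (29,9) [heading=90, draw]
Final: pos=(29,9), heading=90, 5 segment(s) drawn

Answer: 90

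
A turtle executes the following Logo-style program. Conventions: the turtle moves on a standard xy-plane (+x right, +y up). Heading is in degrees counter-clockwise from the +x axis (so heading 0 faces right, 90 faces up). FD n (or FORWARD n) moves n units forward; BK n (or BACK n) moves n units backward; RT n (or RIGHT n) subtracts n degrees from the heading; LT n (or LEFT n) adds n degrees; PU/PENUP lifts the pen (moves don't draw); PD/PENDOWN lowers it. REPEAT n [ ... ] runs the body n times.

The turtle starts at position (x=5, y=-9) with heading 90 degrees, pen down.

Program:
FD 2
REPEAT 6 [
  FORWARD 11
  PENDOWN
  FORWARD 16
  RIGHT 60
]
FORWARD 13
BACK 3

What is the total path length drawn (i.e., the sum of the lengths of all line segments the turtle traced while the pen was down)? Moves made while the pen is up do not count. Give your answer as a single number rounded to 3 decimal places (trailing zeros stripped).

Executing turtle program step by step:
Start: pos=(5,-9), heading=90, pen down
FD 2: (5,-9) -> (5,-7) [heading=90, draw]
REPEAT 6 [
  -- iteration 1/6 --
  FD 11: (5,-7) -> (5,4) [heading=90, draw]
  PD: pen down
  FD 16: (5,4) -> (5,20) [heading=90, draw]
  RT 60: heading 90 -> 30
  -- iteration 2/6 --
  FD 11: (5,20) -> (14.526,25.5) [heading=30, draw]
  PD: pen down
  FD 16: (14.526,25.5) -> (28.383,33.5) [heading=30, draw]
  RT 60: heading 30 -> 330
  -- iteration 3/6 --
  FD 11: (28.383,33.5) -> (37.909,28) [heading=330, draw]
  PD: pen down
  FD 16: (37.909,28) -> (51.765,20) [heading=330, draw]
  RT 60: heading 330 -> 270
  -- iteration 4/6 --
  FD 11: (51.765,20) -> (51.765,9) [heading=270, draw]
  PD: pen down
  FD 16: (51.765,9) -> (51.765,-7) [heading=270, draw]
  RT 60: heading 270 -> 210
  -- iteration 5/6 --
  FD 11: (51.765,-7) -> (42.239,-12.5) [heading=210, draw]
  PD: pen down
  FD 16: (42.239,-12.5) -> (28.383,-20.5) [heading=210, draw]
  RT 60: heading 210 -> 150
  -- iteration 6/6 --
  FD 11: (28.383,-20.5) -> (18.856,-15) [heading=150, draw]
  PD: pen down
  FD 16: (18.856,-15) -> (5,-7) [heading=150, draw]
  RT 60: heading 150 -> 90
]
FD 13: (5,-7) -> (5,6) [heading=90, draw]
BK 3: (5,6) -> (5,3) [heading=90, draw]
Final: pos=(5,3), heading=90, 15 segment(s) drawn

Segment lengths:
  seg 1: (5,-9) -> (5,-7), length = 2
  seg 2: (5,-7) -> (5,4), length = 11
  seg 3: (5,4) -> (5,20), length = 16
  seg 4: (5,20) -> (14.526,25.5), length = 11
  seg 5: (14.526,25.5) -> (28.383,33.5), length = 16
  seg 6: (28.383,33.5) -> (37.909,28), length = 11
  seg 7: (37.909,28) -> (51.765,20), length = 16
  seg 8: (51.765,20) -> (51.765,9), length = 11
  seg 9: (51.765,9) -> (51.765,-7), length = 16
  seg 10: (51.765,-7) -> (42.239,-12.5), length = 11
  seg 11: (42.239,-12.5) -> (28.383,-20.5), length = 16
  seg 12: (28.383,-20.5) -> (18.856,-15), length = 11
  seg 13: (18.856,-15) -> (5,-7), length = 16
  seg 14: (5,-7) -> (5,6), length = 13
  seg 15: (5,6) -> (5,3), length = 3
Total = 180

Answer: 180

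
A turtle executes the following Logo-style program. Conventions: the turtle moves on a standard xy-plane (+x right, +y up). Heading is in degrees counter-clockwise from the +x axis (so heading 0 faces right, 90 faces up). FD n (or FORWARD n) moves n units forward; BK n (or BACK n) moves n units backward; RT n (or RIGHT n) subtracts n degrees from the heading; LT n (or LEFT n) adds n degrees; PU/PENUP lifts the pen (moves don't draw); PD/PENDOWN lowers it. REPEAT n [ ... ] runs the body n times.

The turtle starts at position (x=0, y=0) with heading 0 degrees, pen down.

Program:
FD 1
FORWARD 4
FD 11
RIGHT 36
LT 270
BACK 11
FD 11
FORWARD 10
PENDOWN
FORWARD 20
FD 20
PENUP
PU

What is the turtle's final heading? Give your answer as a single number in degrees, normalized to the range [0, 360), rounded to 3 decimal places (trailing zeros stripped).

Executing turtle program step by step:
Start: pos=(0,0), heading=0, pen down
FD 1: (0,0) -> (1,0) [heading=0, draw]
FD 4: (1,0) -> (5,0) [heading=0, draw]
FD 11: (5,0) -> (16,0) [heading=0, draw]
RT 36: heading 0 -> 324
LT 270: heading 324 -> 234
BK 11: (16,0) -> (22.466,8.899) [heading=234, draw]
FD 11: (22.466,8.899) -> (16,0) [heading=234, draw]
FD 10: (16,0) -> (10.122,-8.09) [heading=234, draw]
PD: pen down
FD 20: (10.122,-8.09) -> (-1.634,-24.271) [heading=234, draw]
FD 20: (-1.634,-24.271) -> (-13.389,-40.451) [heading=234, draw]
PU: pen up
PU: pen up
Final: pos=(-13.389,-40.451), heading=234, 8 segment(s) drawn

Answer: 234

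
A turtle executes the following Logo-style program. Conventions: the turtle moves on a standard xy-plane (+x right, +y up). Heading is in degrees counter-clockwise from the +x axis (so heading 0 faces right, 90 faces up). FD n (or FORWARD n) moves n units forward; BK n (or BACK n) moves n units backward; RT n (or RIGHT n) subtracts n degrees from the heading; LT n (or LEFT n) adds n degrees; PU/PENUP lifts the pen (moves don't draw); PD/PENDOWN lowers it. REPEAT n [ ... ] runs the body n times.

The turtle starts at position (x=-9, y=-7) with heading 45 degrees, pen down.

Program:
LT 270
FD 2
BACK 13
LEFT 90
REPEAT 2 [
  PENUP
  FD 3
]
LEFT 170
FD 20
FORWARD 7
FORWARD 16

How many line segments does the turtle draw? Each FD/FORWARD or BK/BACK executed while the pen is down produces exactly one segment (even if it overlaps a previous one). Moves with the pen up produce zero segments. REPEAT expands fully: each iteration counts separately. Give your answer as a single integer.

Answer: 2

Derivation:
Executing turtle program step by step:
Start: pos=(-9,-7), heading=45, pen down
LT 270: heading 45 -> 315
FD 2: (-9,-7) -> (-7.586,-8.414) [heading=315, draw]
BK 13: (-7.586,-8.414) -> (-16.778,0.778) [heading=315, draw]
LT 90: heading 315 -> 45
REPEAT 2 [
  -- iteration 1/2 --
  PU: pen up
  FD 3: (-16.778,0.778) -> (-14.657,2.899) [heading=45, move]
  -- iteration 2/2 --
  PU: pen up
  FD 3: (-14.657,2.899) -> (-12.536,5.021) [heading=45, move]
]
LT 170: heading 45 -> 215
FD 20: (-12.536,5.021) -> (-28.919,-6.451) [heading=215, move]
FD 7: (-28.919,-6.451) -> (-34.653,-10.466) [heading=215, move]
FD 16: (-34.653,-10.466) -> (-47.759,-19.643) [heading=215, move]
Final: pos=(-47.759,-19.643), heading=215, 2 segment(s) drawn
Segments drawn: 2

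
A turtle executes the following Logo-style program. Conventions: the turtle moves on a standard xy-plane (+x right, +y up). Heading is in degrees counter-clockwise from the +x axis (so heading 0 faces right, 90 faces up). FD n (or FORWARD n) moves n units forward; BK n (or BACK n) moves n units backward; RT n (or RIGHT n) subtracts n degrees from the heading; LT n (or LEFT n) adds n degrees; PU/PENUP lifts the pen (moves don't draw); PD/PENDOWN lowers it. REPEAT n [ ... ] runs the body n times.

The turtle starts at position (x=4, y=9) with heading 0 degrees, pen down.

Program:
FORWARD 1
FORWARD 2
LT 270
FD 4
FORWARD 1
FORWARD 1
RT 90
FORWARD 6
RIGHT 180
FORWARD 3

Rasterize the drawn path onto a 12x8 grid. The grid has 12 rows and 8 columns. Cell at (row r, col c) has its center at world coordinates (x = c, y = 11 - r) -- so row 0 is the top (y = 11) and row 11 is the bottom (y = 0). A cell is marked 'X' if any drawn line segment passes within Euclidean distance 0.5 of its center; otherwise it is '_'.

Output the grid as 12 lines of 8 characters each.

Answer: ________
________
____XXXX
_______X
_______X
_______X
_______X
_______X
_XXXXXXX
________
________
________

Derivation:
Segment 0: (4,9) -> (5,9)
Segment 1: (5,9) -> (7,9)
Segment 2: (7,9) -> (7,5)
Segment 3: (7,5) -> (7,4)
Segment 4: (7,4) -> (7,3)
Segment 5: (7,3) -> (1,3)
Segment 6: (1,3) -> (4,3)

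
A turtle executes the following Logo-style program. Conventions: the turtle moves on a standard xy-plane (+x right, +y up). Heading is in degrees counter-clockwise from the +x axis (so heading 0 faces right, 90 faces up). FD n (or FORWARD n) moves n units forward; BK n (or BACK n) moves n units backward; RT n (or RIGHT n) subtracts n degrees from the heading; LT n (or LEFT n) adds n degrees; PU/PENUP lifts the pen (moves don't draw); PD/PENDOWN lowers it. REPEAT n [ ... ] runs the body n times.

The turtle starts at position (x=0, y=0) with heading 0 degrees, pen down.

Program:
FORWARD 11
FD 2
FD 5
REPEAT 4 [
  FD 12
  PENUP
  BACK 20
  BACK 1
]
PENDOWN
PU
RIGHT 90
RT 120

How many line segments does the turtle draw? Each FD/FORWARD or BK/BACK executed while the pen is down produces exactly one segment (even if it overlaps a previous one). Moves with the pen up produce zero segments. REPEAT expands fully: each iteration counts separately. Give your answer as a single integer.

Answer: 4

Derivation:
Executing turtle program step by step:
Start: pos=(0,0), heading=0, pen down
FD 11: (0,0) -> (11,0) [heading=0, draw]
FD 2: (11,0) -> (13,0) [heading=0, draw]
FD 5: (13,0) -> (18,0) [heading=0, draw]
REPEAT 4 [
  -- iteration 1/4 --
  FD 12: (18,0) -> (30,0) [heading=0, draw]
  PU: pen up
  BK 20: (30,0) -> (10,0) [heading=0, move]
  BK 1: (10,0) -> (9,0) [heading=0, move]
  -- iteration 2/4 --
  FD 12: (9,0) -> (21,0) [heading=0, move]
  PU: pen up
  BK 20: (21,0) -> (1,0) [heading=0, move]
  BK 1: (1,0) -> (0,0) [heading=0, move]
  -- iteration 3/4 --
  FD 12: (0,0) -> (12,0) [heading=0, move]
  PU: pen up
  BK 20: (12,0) -> (-8,0) [heading=0, move]
  BK 1: (-8,0) -> (-9,0) [heading=0, move]
  -- iteration 4/4 --
  FD 12: (-9,0) -> (3,0) [heading=0, move]
  PU: pen up
  BK 20: (3,0) -> (-17,0) [heading=0, move]
  BK 1: (-17,0) -> (-18,0) [heading=0, move]
]
PD: pen down
PU: pen up
RT 90: heading 0 -> 270
RT 120: heading 270 -> 150
Final: pos=(-18,0), heading=150, 4 segment(s) drawn
Segments drawn: 4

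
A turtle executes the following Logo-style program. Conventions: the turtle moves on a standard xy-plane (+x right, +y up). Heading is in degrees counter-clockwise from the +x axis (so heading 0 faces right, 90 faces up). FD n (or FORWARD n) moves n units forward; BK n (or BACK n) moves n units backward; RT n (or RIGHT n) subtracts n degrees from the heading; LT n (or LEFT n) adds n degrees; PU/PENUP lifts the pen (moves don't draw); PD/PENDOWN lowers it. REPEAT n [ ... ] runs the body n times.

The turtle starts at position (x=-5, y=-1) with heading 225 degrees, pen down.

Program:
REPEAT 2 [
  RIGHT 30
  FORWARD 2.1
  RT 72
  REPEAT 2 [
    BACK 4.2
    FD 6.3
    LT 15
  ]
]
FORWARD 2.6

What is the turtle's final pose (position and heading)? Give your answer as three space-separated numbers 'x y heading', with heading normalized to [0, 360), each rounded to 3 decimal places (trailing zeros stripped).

Executing turtle program step by step:
Start: pos=(-5,-1), heading=225, pen down
REPEAT 2 [
  -- iteration 1/2 --
  RT 30: heading 225 -> 195
  FD 2.1: (-5,-1) -> (-7.028,-1.544) [heading=195, draw]
  RT 72: heading 195 -> 123
  REPEAT 2 [
    -- iteration 1/2 --
    BK 4.2: (-7.028,-1.544) -> (-4.741,-5.066) [heading=123, draw]
    FD 6.3: (-4.741,-5.066) -> (-8.172,0.218) [heading=123, draw]
    LT 15: heading 123 -> 138
    -- iteration 2/2 --
    BK 4.2: (-8.172,0.218) -> (-5.051,-2.593) [heading=138, draw]
    FD 6.3: (-5.051,-2.593) -> (-9.733,1.623) [heading=138, draw]
    LT 15: heading 138 -> 153
  ]
  -- iteration 2/2 --
  RT 30: heading 153 -> 123
  FD 2.1: (-9.733,1.623) -> (-10.877,3.384) [heading=123, draw]
  RT 72: heading 123 -> 51
  REPEAT 2 [
    -- iteration 1/2 --
    BK 4.2: (-10.877,3.384) -> (-13.52,0.12) [heading=51, draw]
    FD 6.3: (-13.52,0.12) -> (-9.555,5.016) [heading=51, draw]
    LT 15: heading 51 -> 66
    -- iteration 2/2 --
    BK 4.2: (-9.555,5.016) -> (-11.263,1.179) [heading=66, draw]
    FD 6.3: (-11.263,1.179) -> (-8.701,6.935) [heading=66, draw]
    LT 15: heading 66 -> 81
  ]
]
FD 2.6: (-8.701,6.935) -> (-8.294,9.503) [heading=81, draw]
Final: pos=(-8.294,9.503), heading=81, 11 segment(s) drawn

Answer: -8.294 9.503 81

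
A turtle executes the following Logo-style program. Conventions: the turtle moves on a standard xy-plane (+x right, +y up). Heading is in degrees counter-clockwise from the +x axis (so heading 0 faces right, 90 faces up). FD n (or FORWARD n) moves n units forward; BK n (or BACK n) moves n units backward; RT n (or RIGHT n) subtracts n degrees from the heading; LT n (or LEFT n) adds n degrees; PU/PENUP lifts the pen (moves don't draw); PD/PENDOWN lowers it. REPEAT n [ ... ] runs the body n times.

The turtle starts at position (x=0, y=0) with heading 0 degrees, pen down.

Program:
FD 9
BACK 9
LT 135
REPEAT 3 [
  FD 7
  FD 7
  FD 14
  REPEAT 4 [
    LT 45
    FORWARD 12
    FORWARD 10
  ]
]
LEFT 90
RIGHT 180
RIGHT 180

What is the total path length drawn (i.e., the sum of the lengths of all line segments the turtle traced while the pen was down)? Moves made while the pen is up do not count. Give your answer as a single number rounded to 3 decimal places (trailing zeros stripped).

Executing turtle program step by step:
Start: pos=(0,0), heading=0, pen down
FD 9: (0,0) -> (9,0) [heading=0, draw]
BK 9: (9,0) -> (0,0) [heading=0, draw]
LT 135: heading 0 -> 135
REPEAT 3 [
  -- iteration 1/3 --
  FD 7: (0,0) -> (-4.95,4.95) [heading=135, draw]
  FD 7: (-4.95,4.95) -> (-9.899,9.899) [heading=135, draw]
  FD 14: (-9.899,9.899) -> (-19.799,19.799) [heading=135, draw]
  REPEAT 4 [
    -- iteration 1/4 --
    LT 45: heading 135 -> 180
    FD 12: (-19.799,19.799) -> (-31.799,19.799) [heading=180, draw]
    FD 10: (-31.799,19.799) -> (-41.799,19.799) [heading=180, draw]
    -- iteration 2/4 --
    LT 45: heading 180 -> 225
    FD 12: (-41.799,19.799) -> (-50.284,11.314) [heading=225, draw]
    FD 10: (-50.284,11.314) -> (-57.355,4.243) [heading=225, draw]
    -- iteration 3/4 --
    LT 45: heading 225 -> 270
    FD 12: (-57.355,4.243) -> (-57.355,-7.757) [heading=270, draw]
    FD 10: (-57.355,-7.757) -> (-57.355,-17.757) [heading=270, draw]
    -- iteration 4/4 --
    LT 45: heading 270 -> 315
    FD 12: (-57.355,-17.757) -> (-48.87,-26.243) [heading=315, draw]
    FD 10: (-48.87,-26.243) -> (-41.799,-33.314) [heading=315, draw]
  ]
  -- iteration 2/3 --
  FD 7: (-41.799,-33.314) -> (-36.849,-38.263) [heading=315, draw]
  FD 7: (-36.849,-38.263) -> (-31.899,-43.213) [heading=315, draw]
  FD 14: (-31.899,-43.213) -> (-22,-53.113) [heading=315, draw]
  REPEAT 4 [
    -- iteration 1/4 --
    LT 45: heading 315 -> 0
    FD 12: (-22,-53.113) -> (-10,-53.113) [heading=0, draw]
    FD 10: (-10,-53.113) -> (0,-53.113) [heading=0, draw]
    -- iteration 2/4 --
    LT 45: heading 0 -> 45
    FD 12: (0,-53.113) -> (8.485,-44.627) [heading=45, draw]
    FD 10: (8.485,-44.627) -> (15.556,-37.556) [heading=45, draw]
    -- iteration 3/4 --
    LT 45: heading 45 -> 90
    FD 12: (15.556,-37.556) -> (15.556,-25.556) [heading=90, draw]
    FD 10: (15.556,-25.556) -> (15.556,-15.556) [heading=90, draw]
    -- iteration 4/4 --
    LT 45: heading 90 -> 135
    FD 12: (15.556,-15.556) -> (7.071,-7.071) [heading=135, draw]
    FD 10: (7.071,-7.071) -> (0,0) [heading=135, draw]
  ]
  -- iteration 3/3 --
  FD 7: (0,0) -> (-4.95,4.95) [heading=135, draw]
  FD 7: (-4.95,4.95) -> (-9.899,9.899) [heading=135, draw]
  FD 14: (-9.899,9.899) -> (-19.799,19.799) [heading=135, draw]
  REPEAT 4 [
    -- iteration 1/4 --
    LT 45: heading 135 -> 180
    FD 12: (-19.799,19.799) -> (-31.799,19.799) [heading=180, draw]
    FD 10: (-31.799,19.799) -> (-41.799,19.799) [heading=180, draw]
    -- iteration 2/4 --
    LT 45: heading 180 -> 225
    FD 12: (-41.799,19.799) -> (-50.284,11.314) [heading=225, draw]
    FD 10: (-50.284,11.314) -> (-57.355,4.243) [heading=225, draw]
    -- iteration 3/4 --
    LT 45: heading 225 -> 270
    FD 12: (-57.355,4.243) -> (-57.355,-7.757) [heading=270, draw]
    FD 10: (-57.355,-7.757) -> (-57.355,-17.757) [heading=270, draw]
    -- iteration 4/4 --
    LT 45: heading 270 -> 315
    FD 12: (-57.355,-17.757) -> (-48.87,-26.243) [heading=315, draw]
    FD 10: (-48.87,-26.243) -> (-41.799,-33.314) [heading=315, draw]
  ]
]
LT 90: heading 315 -> 45
RT 180: heading 45 -> 225
RT 180: heading 225 -> 45
Final: pos=(-41.799,-33.314), heading=45, 35 segment(s) drawn

Segment lengths:
  seg 1: (0,0) -> (9,0), length = 9
  seg 2: (9,0) -> (0,0), length = 9
  seg 3: (0,0) -> (-4.95,4.95), length = 7
  seg 4: (-4.95,4.95) -> (-9.899,9.899), length = 7
  seg 5: (-9.899,9.899) -> (-19.799,19.799), length = 14
  seg 6: (-19.799,19.799) -> (-31.799,19.799), length = 12
  seg 7: (-31.799,19.799) -> (-41.799,19.799), length = 10
  seg 8: (-41.799,19.799) -> (-50.284,11.314), length = 12
  seg 9: (-50.284,11.314) -> (-57.355,4.243), length = 10
  seg 10: (-57.355,4.243) -> (-57.355,-7.757), length = 12
  seg 11: (-57.355,-7.757) -> (-57.355,-17.757), length = 10
  seg 12: (-57.355,-17.757) -> (-48.87,-26.243), length = 12
  seg 13: (-48.87,-26.243) -> (-41.799,-33.314), length = 10
  seg 14: (-41.799,-33.314) -> (-36.849,-38.263), length = 7
  seg 15: (-36.849,-38.263) -> (-31.899,-43.213), length = 7
  seg 16: (-31.899,-43.213) -> (-22,-53.113), length = 14
  seg 17: (-22,-53.113) -> (-10,-53.113), length = 12
  seg 18: (-10,-53.113) -> (0,-53.113), length = 10
  seg 19: (0,-53.113) -> (8.485,-44.627), length = 12
  seg 20: (8.485,-44.627) -> (15.556,-37.556), length = 10
  seg 21: (15.556,-37.556) -> (15.556,-25.556), length = 12
  seg 22: (15.556,-25.556) -> (15.556,-15.556), length = 10
  seg 23: (15.556,-15.556) -> (7.071,-7.071), length = 12
  seg 24: (7.071,-7.071) -> (0,0), length = 10
  seg 25: (0,0) -> (-4.95,4.95), length = 7
  seg 26: (-4.95,4.95) -> (-9.899,9.899), length = 7
  seg 27: (-9.899,9.899) -> (-19.799,19.799), length = 14
  seg 28: (-19.799,19.799) -> (-31.799,19.799), length = 12
  seg 29: (-31.799,19.799) -> (-41.799,19.799), length = 10
  seg 30: (-41.799,19.799) -> (-50.284,11.314), length = 12
  seg 31: (-50.284,11.314) -> (-57.355,4.243), length = 10
  seg 32: (-57.355,4.243) -> (-57.355,-7.757), length = 12
  seg 33: (-57.355,-7.757) -> (-57.355,-17.757), length = 10
  seg 34: (-57.355,-17.757) -> (-48.87,-26.243), length = 12
  seg 35: (-48.87,-26.243) -> (-41.799,-33.314), length = 10
Total = 366

Answer: 366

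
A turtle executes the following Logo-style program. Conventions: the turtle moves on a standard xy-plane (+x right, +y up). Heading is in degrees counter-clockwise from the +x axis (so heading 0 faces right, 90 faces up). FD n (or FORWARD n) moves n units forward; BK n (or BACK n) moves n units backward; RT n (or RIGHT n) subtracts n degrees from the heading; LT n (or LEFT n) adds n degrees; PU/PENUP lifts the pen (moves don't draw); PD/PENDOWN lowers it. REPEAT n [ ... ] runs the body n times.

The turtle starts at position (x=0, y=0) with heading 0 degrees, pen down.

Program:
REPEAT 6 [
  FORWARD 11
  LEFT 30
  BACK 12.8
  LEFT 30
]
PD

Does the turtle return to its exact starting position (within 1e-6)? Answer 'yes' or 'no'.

Executing turtle program step by step:
Start: pos=(0,0), heading=0, pen down
REPEAT 6 [
  -- iteration 1/6 --
  FD 11: (0,0) -> (11,0) [heading=0, draw]
  LT 30: heading 0 -> 30
  BK 12.8: (11,0) -> (-0.085,-6.4) [heading=30, draw]
  LT 30: heading 30 -> 60
  -- iteration 2/6 --
  FD 11: (-0.085,-6.4) -> (5.415,3.126) [heading=60, draw]
  LT 30: heading 60 -> 90
  BK 12.8: (5.415,3.126) -> (5.415,-9.674) [heading=90, draw]
  LT 30: heading 90 -> 120
  -- iteration 3/6 --
  FD 11: (5.415,-9.674) -> (-0.085,-0.147) [heading=120, draw]
  LT 30: heading 120 -> 150
  BK 12.8: (-0.085,-0.147) -> (11,-6.547) [heading=150, draw]
  LT 30: heading 150 -> 180
  -- iteration 4/6 --
  FD 11: (11,-6.547) -> (0,-6.547) [heading=180, draw]
  LT 30: heading 180 -> 210
  BK 12.8: (0,-6.547) -> (11.085,-0.147) [heading=210, draw]
  LT 30: heading 210 -> 240
  -- iteration 5/6 --
  FD 11: (11.085,-0.147) -> (5.585,-9.674) [heading=240, draw]
  LT 30: heading 240 -> 270
  BK 12.8: (5.585,-9.674) -> (5.585,3.126) [heading=270, draw]
  LT 30: heading 270 -> 300
  -- iteration 6/6 --
  FD 11: (5.585,3.126) -> (11.085,-6.4) [heading=300, draw]
  LT 30: heading 300 -> 330
  BK 12.8: (11.085,-6.4) -> (0,0) [heading=330, draw]
  LT 30: heading 330 -> 0
]
PD: pen down
Final: pos=(0,0), heading=0, 12 segment(s) drawn

Start position: (0, 0)
Final position: (0, 0)
Distance = 0; < 1e-6 -> CLOSED

Answer: yes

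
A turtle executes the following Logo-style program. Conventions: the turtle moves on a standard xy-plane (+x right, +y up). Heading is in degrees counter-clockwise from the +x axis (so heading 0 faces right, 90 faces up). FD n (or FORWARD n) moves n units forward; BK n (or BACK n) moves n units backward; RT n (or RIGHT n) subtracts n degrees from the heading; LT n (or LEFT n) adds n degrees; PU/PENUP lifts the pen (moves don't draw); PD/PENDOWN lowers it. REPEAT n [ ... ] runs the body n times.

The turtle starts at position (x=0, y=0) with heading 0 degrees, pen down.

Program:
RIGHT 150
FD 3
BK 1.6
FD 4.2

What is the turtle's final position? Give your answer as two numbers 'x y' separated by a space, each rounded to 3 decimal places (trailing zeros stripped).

Answer: -4.85 -2.8

Derivation:
Executing turtle program step by step:
Start: pos=(0,0), heading=0, pen down
RT 150: heading 0 -> 210
FD 3: (0,0) -> (-2.598,-1.5) [heading=210, draw]
BK 1.6: (-2.598,-1.5) -> (-1.212,-0.7) [heading=210, draw]
FD 4.2: (-1.212,-0.7) -> (-4.85,-2.8) [heading=210, draw]
Final: pos=(-4.85,-2.8), heading=210, 3 segment(s) drawn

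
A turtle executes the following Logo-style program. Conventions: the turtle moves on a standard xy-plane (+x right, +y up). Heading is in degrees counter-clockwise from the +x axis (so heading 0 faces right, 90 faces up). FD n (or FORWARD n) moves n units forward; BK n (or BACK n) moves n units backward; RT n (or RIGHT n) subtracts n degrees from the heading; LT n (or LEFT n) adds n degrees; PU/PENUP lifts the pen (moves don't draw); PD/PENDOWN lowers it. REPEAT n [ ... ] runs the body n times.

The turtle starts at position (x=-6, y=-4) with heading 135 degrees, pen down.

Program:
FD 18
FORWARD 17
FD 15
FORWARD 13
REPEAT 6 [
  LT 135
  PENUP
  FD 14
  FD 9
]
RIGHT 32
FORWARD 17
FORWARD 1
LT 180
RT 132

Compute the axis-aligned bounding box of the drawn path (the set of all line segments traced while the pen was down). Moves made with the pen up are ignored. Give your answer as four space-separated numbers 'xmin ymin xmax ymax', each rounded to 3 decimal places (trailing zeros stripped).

Executing turtle program step by step:
Start: pos=(-6,-4), heading=135, pen down
FD 18: (-6,-4) -> (-18.728,8.728) [heading=135, draw]
FD 17: (-18.728,8.728) -> (-30.749,20.749) [heading=135, draw]
FD 15: (-30.749,20.749) -> (-41.355,31.355) [heading=135, draw]
FD 13: (-41.355,31.355) -> (-50.548,40.548) [heading=135, draw]
REPEAT 6 [
  -- iteration 1/6 --
  LT 135: heading 135 -> 270
  PU: pen up
  FD 14: (-50.548,40.548) -> (-50.548,26.548) [heading=270, move]
  FD 9: (-50.548,26.548) -> (-50.548,17.548) [heading=270, move]
  -- iteration 2/6 --
  LT 135: heading 270 -> 45
  PU: pen up
  FD 14: (-50.548,17.548) -> (-40.648,27.447) [heading=45, move]
  FD 9: (-40.648,27.447) -> (-34.284,33.811) [heading=45, move]
  -- iteration 3/6 --
  LT 135: heading 45 -> 180
  PU: pen up
  FD 14: (-34.284,33.811) -> (-48.284,33.811) [heading=180, move]
  FD 9: (-48.284,33.811) -> (-57.284,33.811) [heading=180, move]
  -- iteration 4/6 --
  LT 135: heading 180 -> 315
  PU: pen up
  FD 14: (-57.284,33.811) -> (-47.385,23.912) [heading=315, move]
  FD 9: (-47.385,23.912) -> (-41.021,17.548) [heading=315, move]
  -- iteration 5/6 --
  LT 135: heading 315 -> 90
  PU: pen up
  FD 14: (-41.021,17.548) -> (-41.021,31.548) [heading=90, move]
  FD 9: (-41.021,31.548) -> (-41.021,40.548) [heading=90, move]
  -- iteration 6/6 --
  LT 135: heading 90 -> 225
  PU: pen up
  FD 14: (-41.021,40.548) -> (-50.92,30.648) [heading=225, move]
  FD 9: (-50.92,30.648) -> (-57.284,24.284) [heading=225, move]
]
RT 32: heading 225 -> 193
FD 17: (-57.284,24.284) -> (-73.849,20.46) [heading=193, move]
FD 1: (-73.849,20.46) -> (-74.823,20.235) [heading=193, move]
LT 180: heading 193 -> 13
RT 132: heading 13 -> 241
Final: pos=(-74.823,20.235), heading=241, 4 segment(s) drawn

Segment endpoints: x in {-50.548, -41.355, -30.749, -18.728, -6}, y in {-4, 8.728, 20.749, 31.355, 40.548}
xmin=-50.548, ymin=-4, xmax=-6, ymax=40.548

Answer: -50.548 -4 -6 40.548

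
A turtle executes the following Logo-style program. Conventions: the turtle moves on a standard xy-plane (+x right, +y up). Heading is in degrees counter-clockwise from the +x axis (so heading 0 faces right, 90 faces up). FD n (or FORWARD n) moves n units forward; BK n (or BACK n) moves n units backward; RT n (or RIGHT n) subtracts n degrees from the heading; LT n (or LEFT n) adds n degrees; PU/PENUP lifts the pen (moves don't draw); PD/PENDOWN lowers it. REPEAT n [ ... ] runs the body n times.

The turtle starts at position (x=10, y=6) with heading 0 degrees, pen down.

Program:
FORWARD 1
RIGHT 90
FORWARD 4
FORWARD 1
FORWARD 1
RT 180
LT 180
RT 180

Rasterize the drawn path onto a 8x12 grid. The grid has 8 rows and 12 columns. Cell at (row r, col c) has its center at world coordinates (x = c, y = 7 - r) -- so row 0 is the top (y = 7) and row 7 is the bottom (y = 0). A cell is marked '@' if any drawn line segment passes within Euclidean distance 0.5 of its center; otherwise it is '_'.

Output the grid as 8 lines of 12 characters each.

Segment 0: (10,6) -> (11,6)
Segment 1: (11,6) -> (11,2)
Segment 2: (11,2) -> (11,1)
Segment 3: (11,1) -> (11,0)

Answer: ____________
__________@@
___________@
___________@
___________@
___________@
___________@
___________@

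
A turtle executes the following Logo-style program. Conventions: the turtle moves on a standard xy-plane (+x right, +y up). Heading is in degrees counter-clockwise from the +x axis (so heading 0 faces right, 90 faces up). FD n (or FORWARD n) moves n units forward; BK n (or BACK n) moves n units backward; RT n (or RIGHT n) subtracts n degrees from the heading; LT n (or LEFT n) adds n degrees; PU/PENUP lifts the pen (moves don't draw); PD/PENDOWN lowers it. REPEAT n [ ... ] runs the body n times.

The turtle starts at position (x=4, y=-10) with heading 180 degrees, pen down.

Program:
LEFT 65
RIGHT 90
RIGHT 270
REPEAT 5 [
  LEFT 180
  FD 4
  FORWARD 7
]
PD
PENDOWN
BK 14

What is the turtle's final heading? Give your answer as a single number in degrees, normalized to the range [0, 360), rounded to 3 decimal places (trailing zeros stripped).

Executing turtle program step by step:
Start: pos=(4,-10), heading=180, pen down
LT 65: heading 180 -> 245
RT 90: heading 245 -> 155
RT 270: heading 155 -> 245
REPEAT 5 [
  -- iteration 1/5 --
  LT 180: heading 245 -> 65
  FD 4: (4,-10) -> (5.69,-6.375) [heading=65, draw]
  FD 7: (5.69,-6.375) -> (8.649,-0.031) [heading=65, draw]
  -- iteration 2/5 --
  LT 180: heading 65 -> 245
  FD 4: (8.649,-0.031) -> (6.958,-3.656) [heading=245, draw]
  FD 7: (6.958,-3.656) -> (4,-10) [heading=245, draw]
  -- iteration 3/5 --
  LT 180: heading 245 -> 65
  FD 4: (4,-10) -> (5.69,-6.375) [heading=65, draw]
  FD 7: (5.69,-6.375) -> (8.649,-0.031) [heading=65, draw]
  -- iteration 4/5 --
  LT 180: heading 65 -> 245
  FD 4: (8.649,-0.031) -> (6.958,-3.656) [heading=245, draw]
  FD 7: (6.958,-3.656) -> (4,-10) [heading=245, draw]
  -- iteration 5/5 --
  LT 180: heading 245 -> 65
  FD 4: (4,-10) -> (5.69,-6.375) [heading=65, draw]
  FD 7: (5.69,-6.375) -> (8.649,-0.031) [heading=65, draw]
]
PD: pen down
PD: pen down
BK 14: (8.649,-0.031) -> (2.732,-12.719) [heading=65, draw]
Final: pos=(2.732,-12.719), heading=65, 11 segment(s) drawn

Answer: 65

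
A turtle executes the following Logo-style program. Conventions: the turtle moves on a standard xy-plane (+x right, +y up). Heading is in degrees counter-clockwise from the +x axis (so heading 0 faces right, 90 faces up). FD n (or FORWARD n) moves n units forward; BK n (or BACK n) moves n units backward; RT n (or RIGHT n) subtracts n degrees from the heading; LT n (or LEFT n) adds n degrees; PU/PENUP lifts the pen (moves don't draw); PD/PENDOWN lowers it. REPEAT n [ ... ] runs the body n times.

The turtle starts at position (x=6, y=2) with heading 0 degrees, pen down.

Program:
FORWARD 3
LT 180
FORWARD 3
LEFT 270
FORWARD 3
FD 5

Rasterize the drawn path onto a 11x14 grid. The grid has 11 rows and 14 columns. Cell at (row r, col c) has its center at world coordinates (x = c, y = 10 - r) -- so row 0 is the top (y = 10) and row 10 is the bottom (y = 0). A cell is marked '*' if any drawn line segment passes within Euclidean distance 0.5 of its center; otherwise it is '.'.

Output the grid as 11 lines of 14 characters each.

Answer: ......*.......
......*.......
......*.......
......*.......
......*.......
......*.......
......*.......
......*.......
......****....
..............
..............

Derivation:
Segment 0: (6,2) -> (9,2)
Segment 1: (9,2) -> (6,2)
Segment 2: (6,2) -> (6,5)
Segment 3: (6,5) -> (6,10)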